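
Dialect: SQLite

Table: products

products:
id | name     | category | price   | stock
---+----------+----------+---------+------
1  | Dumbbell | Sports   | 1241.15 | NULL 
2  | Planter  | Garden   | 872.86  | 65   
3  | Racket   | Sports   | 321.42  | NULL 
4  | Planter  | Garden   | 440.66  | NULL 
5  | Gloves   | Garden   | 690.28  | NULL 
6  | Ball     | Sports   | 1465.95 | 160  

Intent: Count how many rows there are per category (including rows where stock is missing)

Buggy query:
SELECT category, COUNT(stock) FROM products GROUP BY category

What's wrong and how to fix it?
Bug: COUNT(column) counts non-NULL values only; rows with NULL stock aren't counted

Fix: Replace COUNT(stock) with COUNT(*)

Corrected query:
SELECT category, COUNT(*) FROM products GROUP BY category

Result:
category | COUNT(*)
---------+---------
Garden   | 3       
Sports   | 3       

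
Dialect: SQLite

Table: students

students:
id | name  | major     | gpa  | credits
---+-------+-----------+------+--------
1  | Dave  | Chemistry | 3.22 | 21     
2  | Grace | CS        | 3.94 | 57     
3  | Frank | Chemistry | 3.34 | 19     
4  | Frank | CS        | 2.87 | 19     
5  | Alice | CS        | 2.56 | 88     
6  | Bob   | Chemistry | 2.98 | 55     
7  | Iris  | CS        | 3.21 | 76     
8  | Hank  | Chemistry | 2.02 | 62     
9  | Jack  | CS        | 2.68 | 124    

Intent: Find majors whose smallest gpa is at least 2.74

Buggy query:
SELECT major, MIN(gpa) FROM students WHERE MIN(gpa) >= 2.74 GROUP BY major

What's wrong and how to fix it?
Bug: MIN() in WHERE is a misuse of aggregate

Fix: Use HAVING for the per-group MIN condition

Corrected query:
SELECT major, MIN(gpa) FROM students GROUP BY major HAVING MIN(gpa) >= 2.74

Result:
(no rows)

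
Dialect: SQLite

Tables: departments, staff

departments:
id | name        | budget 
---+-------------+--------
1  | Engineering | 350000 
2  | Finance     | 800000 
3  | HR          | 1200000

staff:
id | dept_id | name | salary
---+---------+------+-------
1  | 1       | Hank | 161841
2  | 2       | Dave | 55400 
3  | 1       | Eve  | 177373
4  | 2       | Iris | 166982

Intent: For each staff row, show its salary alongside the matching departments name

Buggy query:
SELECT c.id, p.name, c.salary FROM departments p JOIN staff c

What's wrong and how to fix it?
Bug: JOIN with no ON clause produces a cartesian product; every staff row pairs with every departments row

Fix: Specify the join condition linking the foreign key to the parent id

Corrected query:
SELECT c.id, p.name, c.salary FROM departments p JOIN staff c ON c.dept_id = p.id

Result:
id | name        | salary
---+-------------+-------
1  | Engineering | 161841
2  | Finance     | 55400 
3  | Engineering | 177373
4  | Finance     | 166982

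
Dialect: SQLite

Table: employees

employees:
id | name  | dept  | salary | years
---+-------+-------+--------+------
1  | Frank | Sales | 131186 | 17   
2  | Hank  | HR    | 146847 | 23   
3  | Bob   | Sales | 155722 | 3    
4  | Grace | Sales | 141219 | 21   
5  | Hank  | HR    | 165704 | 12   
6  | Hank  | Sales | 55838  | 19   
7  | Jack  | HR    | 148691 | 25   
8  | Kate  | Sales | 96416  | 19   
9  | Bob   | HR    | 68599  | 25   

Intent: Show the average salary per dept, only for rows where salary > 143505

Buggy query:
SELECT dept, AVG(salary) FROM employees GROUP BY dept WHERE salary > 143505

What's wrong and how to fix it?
Bug: WHERE cannot follow GROUP BY

Fix: Place WHERE between FROM and GROUP BY

Corrected query:
SELECT dept, AVG(salary) FROM employees WHERE salary > 143505 GROUP BY dept

Result:
dept  | AVG(salary)  
------+--------------
HR    | 153747.333333
Sales | 155722       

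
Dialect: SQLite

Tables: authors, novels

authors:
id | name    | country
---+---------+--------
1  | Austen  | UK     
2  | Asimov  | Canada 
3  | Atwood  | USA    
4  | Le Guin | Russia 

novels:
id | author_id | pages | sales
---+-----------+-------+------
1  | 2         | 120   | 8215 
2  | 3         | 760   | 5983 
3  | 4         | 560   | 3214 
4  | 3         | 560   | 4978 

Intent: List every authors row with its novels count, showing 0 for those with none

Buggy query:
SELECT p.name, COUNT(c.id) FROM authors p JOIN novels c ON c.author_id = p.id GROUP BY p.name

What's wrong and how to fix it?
Bug: INNER JOIN drops authors rows that have no matching novels rows

Fix: Switch to LEFT JOIN to retain unmatched parent rows

Corrected query:
SELECT p.name, COUNT(c.id) FROM authors p LEFT JOIN novels c ON c.author_id = p.id GROUP BY p.name

Result:
name    | COUNT(c.id)
--------+------------
Asimov  | 1          
Atwood  | 2          
Austen  | 0          
Le Guin | 1          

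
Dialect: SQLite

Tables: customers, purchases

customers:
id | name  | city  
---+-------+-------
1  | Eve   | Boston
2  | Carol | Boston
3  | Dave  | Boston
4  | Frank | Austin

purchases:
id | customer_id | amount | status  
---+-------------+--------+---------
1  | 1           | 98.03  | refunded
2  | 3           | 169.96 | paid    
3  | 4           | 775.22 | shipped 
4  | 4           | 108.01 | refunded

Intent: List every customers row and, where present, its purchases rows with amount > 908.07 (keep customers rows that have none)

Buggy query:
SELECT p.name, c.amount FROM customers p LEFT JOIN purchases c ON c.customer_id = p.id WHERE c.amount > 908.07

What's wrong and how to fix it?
Bug: Filtering c.amount in WHERE discards the NULL rows produced by LEFT JOIN, turning it into an inner join

Fix: Put 'c.amount > 908.07' in the JOIN's ON clause instead of WHERE

Corrected query:
SELECT p.name, c.amount FROM customers p LEFT JOIN purchases c ON c.customer_id = p.id AND c.amount > 908.07

Result:
name  | amount
------+-------
Eve   | NULL  
Carol | NULL  
Dave  | NULL  
Frank | NULL  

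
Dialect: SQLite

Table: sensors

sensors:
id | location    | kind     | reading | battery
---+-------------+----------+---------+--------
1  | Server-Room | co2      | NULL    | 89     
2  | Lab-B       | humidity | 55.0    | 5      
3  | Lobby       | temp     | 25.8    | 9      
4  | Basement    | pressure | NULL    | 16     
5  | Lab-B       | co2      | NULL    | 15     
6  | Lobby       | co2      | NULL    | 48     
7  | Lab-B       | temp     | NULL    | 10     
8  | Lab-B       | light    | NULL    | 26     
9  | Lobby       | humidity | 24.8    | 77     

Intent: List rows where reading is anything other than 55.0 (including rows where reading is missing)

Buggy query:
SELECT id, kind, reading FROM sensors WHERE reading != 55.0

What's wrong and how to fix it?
Bug: Inequality against NULL is unknown, not true; rows with NULL are dropped

Fix: Handle NULL separately with IS NULL alongside the inequality

Corrected query:
SELECT id, kind, reading FROM sensors WHERE reading != 55.0 OR reading IS NULL

Result:
id | kind     | reading
---+----------+--------
1  | co2      | NULL   
3  | temp     | 25.8   
4  | pressure | NULL   
5  | co2      | NULL   
6  | co2      | NULL   
7  | temp     | NULL   
8  | light    | NULL   
9  | humidity | 24.8   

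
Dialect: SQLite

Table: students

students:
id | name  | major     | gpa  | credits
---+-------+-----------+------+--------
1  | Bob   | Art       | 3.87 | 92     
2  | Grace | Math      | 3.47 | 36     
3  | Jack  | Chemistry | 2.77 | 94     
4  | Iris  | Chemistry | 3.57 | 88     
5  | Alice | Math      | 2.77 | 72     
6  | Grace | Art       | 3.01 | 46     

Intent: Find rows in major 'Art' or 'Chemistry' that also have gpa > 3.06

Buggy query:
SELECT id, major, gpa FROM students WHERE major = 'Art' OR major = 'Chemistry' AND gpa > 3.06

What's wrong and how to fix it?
Bug: AND binds tighter than OR, so this parses as major = 'Art' OR (major = 'Chemistry' AND gpa > 3.06)

Fix: Add parentheses around the OR so the AND applies to both alternatives

Corrected query:
SELECT id, major, gpa FROM students WHERE (major = 'Art' OR major = 'Chemistry') AND gpa > 3.06

Result:
id | major     | gpa 
---+-----------+-----
1  | Art       | 3.87
4  | Chemistry | 3.57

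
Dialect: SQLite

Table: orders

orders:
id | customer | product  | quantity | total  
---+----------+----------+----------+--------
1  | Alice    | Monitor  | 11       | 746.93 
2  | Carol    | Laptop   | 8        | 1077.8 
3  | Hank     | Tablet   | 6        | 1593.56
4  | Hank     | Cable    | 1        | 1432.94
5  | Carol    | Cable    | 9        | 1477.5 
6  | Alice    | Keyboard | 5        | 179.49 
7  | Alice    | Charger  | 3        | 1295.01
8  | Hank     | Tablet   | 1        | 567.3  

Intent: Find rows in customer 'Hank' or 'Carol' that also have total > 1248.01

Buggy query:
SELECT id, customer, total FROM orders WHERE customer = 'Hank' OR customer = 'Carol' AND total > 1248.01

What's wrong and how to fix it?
Bug: AND binds tighter than OR, so this parses as customer = 'Hank' OR (customer = 'Carol' AND total > 1248.01)

Fix: Add parentheses around the OR so the AND applies to both alternatives

Corrected query:
SELECT id, customer, total FROM orders WHERE (customer = 'Hank' OR customer = 'Carol') AND total > 1248.01

Result:
id | customer | total  
---+----------+--------
3  | Hank     | 1593.56
4  | Hank     | 1432.94
5  | Carol    | 1477.5 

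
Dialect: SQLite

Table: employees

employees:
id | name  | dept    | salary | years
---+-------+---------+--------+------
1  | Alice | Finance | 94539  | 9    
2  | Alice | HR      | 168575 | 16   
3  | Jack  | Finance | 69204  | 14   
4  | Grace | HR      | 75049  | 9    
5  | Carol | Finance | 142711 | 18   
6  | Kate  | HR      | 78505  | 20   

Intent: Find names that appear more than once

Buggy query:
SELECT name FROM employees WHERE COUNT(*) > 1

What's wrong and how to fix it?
Bug: COUNT(*) is an aggregate and cannot be used in WHERE

Fix: GROUP BY name, then filter groups with HAVING COUNT(*) > 1

Corrected query:
SELECT name FROM employees GROUP BY name HAVING COUNT(*) > 1

Result:
name 
-----
Alice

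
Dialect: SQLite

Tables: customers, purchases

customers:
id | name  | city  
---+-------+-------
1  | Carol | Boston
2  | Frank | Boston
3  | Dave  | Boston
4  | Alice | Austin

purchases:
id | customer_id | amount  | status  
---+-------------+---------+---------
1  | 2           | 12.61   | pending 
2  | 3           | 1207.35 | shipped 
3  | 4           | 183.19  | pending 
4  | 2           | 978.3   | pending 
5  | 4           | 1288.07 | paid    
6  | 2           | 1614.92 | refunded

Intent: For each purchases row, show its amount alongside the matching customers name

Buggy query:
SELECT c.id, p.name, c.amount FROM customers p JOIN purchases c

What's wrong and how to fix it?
Bug: JOIN with no ON clause produces a cartesian product; every purchases row pairs with every customers row

Fix: Specify the join condition linking the foreign key to the parent id

Corrected query:
SELECT c.id, p.name, c.amount FROM customers p JOIN purchases c ON c.customer_id = p.id

Result:
id | name  | amount 
---+-------+--------
1  | Frank | 12.61  
2  | Dave  | 1207.35
3  | Alice | 183.19 
4  | Frank | 978.3  
5  | Alice | 1288.07
6  | Frank | 1614.92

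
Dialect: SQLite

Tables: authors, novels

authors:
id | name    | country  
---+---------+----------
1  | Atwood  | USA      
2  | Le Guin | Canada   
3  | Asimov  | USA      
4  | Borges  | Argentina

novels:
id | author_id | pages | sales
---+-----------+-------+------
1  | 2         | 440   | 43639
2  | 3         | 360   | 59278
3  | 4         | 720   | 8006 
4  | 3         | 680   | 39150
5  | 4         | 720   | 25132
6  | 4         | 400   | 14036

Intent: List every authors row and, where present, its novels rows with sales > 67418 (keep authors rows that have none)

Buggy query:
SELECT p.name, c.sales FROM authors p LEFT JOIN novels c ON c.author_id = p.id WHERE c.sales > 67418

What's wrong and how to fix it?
Bug: A WHERE condition on the right-hand table after LEFT JOIN drops unmatched parents

Fix: Put 'c.sales > 67418' in the JOIN's ON clause instead of WHERE

Corrected query:
SELECT p.name, c.sales FROM authors p LEFT JOIN novels c ON c.author_id = p.id AND c.sales > 67418

Result:
name    | sales
--------+------
Atwood  | NULL 
Le Guin | NULL 
Asimov  | NULL 
Borges  | NULL 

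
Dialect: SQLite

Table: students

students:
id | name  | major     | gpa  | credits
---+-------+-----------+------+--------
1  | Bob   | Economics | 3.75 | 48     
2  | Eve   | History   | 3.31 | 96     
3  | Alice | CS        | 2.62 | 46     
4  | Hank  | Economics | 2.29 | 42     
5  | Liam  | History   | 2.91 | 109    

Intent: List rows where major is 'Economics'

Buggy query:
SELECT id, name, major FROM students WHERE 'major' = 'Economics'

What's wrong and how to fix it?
Bug: 'major' in single quotes is a string literal, not the column; the comparison is literal-vs-literal and never true

Fix: Remove the quotes around the column name (or use double quotes for an identifier)

Corrected query:
SELECT id, name, major FROM students WHERE major = 'Economics'

Result:
id | name | major    
---+------+----------
1  | Bob  | Economics
4  | Hank | Economics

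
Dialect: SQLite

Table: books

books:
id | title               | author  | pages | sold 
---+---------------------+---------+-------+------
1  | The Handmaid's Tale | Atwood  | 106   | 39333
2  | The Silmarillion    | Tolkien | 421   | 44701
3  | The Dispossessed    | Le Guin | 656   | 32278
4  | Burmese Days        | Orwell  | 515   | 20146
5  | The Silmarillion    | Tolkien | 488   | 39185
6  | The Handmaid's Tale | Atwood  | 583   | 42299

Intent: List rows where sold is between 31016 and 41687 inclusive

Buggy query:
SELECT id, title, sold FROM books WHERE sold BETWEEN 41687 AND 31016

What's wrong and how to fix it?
Bug: BETWEEN expects the lower bound first; with 41687 AND 31016 the range is empty

Fix: Write BETWEEN 31016 AND 41687

Corrected query:
SELECT id, title, sold FROM books WHERE sold BETWEEN 31016 AND 41687

Result:
id | title               | sold 
---+---------------------+------
1  | The Handmaid's Tale | 39333
3  | The Dispossessed    | 32278
5  | The Silmarillion    | 39185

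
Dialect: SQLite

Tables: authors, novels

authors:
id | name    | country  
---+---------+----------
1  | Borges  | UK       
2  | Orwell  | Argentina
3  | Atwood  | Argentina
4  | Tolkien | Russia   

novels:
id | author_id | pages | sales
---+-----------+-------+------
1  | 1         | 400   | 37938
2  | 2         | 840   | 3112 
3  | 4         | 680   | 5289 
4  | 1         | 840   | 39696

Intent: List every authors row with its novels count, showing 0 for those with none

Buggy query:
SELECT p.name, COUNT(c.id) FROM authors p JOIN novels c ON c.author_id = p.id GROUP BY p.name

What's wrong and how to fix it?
Bug: An inner join excludes parents with zero children

Fix: Switch to LEFT JOIN to retain unmatched parent rows

Corrected query:
SELECT p.name, COUNT(c.id) FROM authors p LEFT JOIN novels c ON c.author_id = p.id GROUP BY p.name

Result:
name    | COUNT(c.id)
--------+------------
Atwood  | 0          
Borges  | 2          
Orwell  | 1          
Tolkien | 1          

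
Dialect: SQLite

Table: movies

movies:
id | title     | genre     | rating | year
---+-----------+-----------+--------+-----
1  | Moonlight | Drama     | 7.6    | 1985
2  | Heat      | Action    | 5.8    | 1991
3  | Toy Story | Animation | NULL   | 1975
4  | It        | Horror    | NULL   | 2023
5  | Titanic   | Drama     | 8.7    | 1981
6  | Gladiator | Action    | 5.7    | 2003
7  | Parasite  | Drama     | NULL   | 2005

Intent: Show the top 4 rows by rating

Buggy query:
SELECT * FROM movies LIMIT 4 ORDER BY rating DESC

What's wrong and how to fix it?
Bug: LIMIT must come after ORDER BY

Fix: Sort with ORDER BY, then apply LIMIT

Corrected query:
SELECT * FROM movies ORDER BY rating DESC LIMIT 4

Result:
id | title     | genre  | rating | year
---+-----------+--------+--------+-----
5  | Titanic   | Drama  | 8.7    | 1981
1  | Moonlight | Drama  | 7.6    | 1985
2  | Heat      | Action | 5.8    | 1991
6  | Gladiator | Action | 5.7    | 2003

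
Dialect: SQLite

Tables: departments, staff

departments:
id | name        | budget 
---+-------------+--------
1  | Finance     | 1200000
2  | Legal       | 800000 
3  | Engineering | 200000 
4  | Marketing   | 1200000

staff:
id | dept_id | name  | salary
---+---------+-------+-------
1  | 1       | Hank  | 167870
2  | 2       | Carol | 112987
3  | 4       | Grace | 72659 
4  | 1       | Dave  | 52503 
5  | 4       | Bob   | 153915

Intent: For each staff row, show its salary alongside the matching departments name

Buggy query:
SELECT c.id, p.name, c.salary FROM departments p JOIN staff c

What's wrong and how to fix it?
Bug: JOIN with no ON clause produces a cartesian product; every staff row pairs with every departments row

Fix: Add ON c.dept_id = p.id to the JOIN

Corrected query:
SELECT c.id, p.name, c.salary FROM departments p JOIN staff c ON c.dept_id = p.id

Result:
id | name      | salary
---+-----------+-------
1  | Finance   | 167870
2  | Legal     | 112987
3  | Marketing | 72659 
4  | Finance   | 52503 
5  | Marketing | 153915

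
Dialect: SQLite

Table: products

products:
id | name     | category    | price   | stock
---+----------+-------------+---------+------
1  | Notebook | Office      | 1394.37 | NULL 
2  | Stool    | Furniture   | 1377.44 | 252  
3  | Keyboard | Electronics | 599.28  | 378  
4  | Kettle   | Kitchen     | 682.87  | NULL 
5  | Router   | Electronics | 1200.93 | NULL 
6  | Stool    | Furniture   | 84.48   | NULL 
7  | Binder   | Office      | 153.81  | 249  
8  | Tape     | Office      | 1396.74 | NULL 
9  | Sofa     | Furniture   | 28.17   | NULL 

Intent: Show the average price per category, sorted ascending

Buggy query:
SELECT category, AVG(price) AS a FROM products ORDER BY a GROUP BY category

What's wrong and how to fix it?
Bug: GROUP BY must precede ORDER BY

Fix: Reorder: SELECT … FROM … GROUP BY … ORDER BY …

Corrected query:
SELECT category, AVG(price) AS a FROM products GROUP BY category ORDER BY a

Result:
category    | a         
------------+-----------
Furniture   | 496.696667
Kitchen     | 682.87    
Electronics | 900.105   
Office      | 981.64    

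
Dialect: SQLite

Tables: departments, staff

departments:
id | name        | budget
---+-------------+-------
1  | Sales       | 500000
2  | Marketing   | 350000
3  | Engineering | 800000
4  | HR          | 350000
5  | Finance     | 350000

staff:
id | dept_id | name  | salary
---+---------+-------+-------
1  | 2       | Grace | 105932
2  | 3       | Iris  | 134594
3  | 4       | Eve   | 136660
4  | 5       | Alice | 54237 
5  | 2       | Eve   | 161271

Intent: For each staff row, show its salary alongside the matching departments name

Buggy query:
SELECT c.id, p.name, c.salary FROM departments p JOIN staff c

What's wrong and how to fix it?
Bug: JOIN with no ON clause produces a cartesian product; every staff row pairs with every departments row

Fix: Specify the join condition linking the foreign key to the parent id

Corrected query:
SELECT c.id, p.name, c.salary FROM departments p JOIN staff c ON c.dept_id = p.id

Result:
id | name        | salary
---+-------------+-------
1  | Marketing   | 105932
2  | Engineering | 134594
3  | HR          | 136660
4  | Finance     | 54237 
5  | Marketing   | 161271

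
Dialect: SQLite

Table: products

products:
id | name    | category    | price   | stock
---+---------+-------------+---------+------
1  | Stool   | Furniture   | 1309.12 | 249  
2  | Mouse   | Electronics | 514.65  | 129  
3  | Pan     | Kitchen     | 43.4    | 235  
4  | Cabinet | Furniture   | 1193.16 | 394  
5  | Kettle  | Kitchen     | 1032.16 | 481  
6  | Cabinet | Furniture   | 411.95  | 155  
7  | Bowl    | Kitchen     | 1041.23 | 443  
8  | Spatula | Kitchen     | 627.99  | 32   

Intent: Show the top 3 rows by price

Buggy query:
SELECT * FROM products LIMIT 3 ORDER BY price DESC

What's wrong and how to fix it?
Bug: ORDER BY cannot follow LIMIT; LIMIT is the final clause

Fix: Sort with ORDER BY, then apply LIMIT

Corrected query:
SELECT * FROM products ORDER BY price DESC LIMIT 3

Result:
id | name    | category  | price   | stock
---+---------+-----------+---------+------
1  | Stool   | Furniture | 1309.12 | 249  
4  | Cabinet | Furniture | 1193.16 | 394  
7  | Bowl    | Kitchen   | 1041.23 | 443  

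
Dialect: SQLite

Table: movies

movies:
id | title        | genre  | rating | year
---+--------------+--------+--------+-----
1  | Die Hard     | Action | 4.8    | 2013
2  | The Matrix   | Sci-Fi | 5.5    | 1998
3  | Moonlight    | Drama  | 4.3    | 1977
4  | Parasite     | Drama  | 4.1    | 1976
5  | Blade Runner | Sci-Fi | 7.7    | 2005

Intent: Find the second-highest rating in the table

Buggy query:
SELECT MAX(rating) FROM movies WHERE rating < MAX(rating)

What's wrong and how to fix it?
Bug: The inner MAX is an aggregate inside WHERE, which is not allowed

Fix: Put the inner MAX in a scalar subquery

Corrected query:
SELECT MAX(rating) FROM movies WHERE rating < (SELECT MAX(rating) FROM movies)

Result:
MAX(rating)
-----------
5.5        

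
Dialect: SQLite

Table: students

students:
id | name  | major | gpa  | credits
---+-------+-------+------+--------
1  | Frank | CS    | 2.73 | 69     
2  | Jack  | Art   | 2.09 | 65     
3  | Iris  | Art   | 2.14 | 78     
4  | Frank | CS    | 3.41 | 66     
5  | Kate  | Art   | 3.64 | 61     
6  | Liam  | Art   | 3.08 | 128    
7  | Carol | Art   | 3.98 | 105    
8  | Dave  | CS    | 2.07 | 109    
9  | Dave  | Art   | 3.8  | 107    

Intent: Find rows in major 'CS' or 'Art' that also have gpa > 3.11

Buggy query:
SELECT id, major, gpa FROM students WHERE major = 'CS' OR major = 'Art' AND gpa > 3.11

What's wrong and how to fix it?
Bug: Without parentheses, AND is evaluated before OR, so the gpa filter only applies to the 'Art' branch

Fix: Group the OR with parentheses (or use IN), then AND the threshold

Corrected query:
SELECT id, major, gpa FROM students WHERE (major = 'CS' OR major = 'Art') AND gpa > 3.11

Result:
id | major | gpa 
---+-------+-----
4  | CS    | 3.41
5  | Art   | 3.64
7  | Art   | 3.98
9  | Art   | 3.8 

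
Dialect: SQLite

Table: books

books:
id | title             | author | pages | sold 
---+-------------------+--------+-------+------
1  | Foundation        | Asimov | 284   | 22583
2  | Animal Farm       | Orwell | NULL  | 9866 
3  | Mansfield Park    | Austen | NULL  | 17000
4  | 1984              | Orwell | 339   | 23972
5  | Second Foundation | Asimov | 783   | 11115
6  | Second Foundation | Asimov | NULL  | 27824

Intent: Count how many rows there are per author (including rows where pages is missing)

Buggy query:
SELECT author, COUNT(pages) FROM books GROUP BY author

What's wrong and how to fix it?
Bug: COUNT(column) counts non-NULL values only; rows with NULL pages aren't counted

Fix: Use COUNT(*) to count all rows regardless of NULL

Corrected query:
SELECT author, COUNT(*) FROM books GROUP BY author

Result:
author | COUNT(*)
-------+---------
Asimov | 3       
Austen | 1       
Orwell | 2       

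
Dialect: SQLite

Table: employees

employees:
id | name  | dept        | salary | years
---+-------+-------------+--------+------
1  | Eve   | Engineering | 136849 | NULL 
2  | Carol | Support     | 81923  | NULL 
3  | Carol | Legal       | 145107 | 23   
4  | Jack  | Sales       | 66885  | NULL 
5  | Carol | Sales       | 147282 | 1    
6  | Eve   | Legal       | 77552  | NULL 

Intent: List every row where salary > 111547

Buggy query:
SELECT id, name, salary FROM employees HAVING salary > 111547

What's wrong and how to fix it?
Bug: HAVING filters the output of aggregation, but this query has no GROUP BY and no aggregate functions, so SQLite rejects it (HAVING clause on a non-aggregate query); the condition here is per row

Fix: Replace HAVING with WHERE since the condition applies to individual rows

Corrected query:
SELECT id, name, salary FROM employees WHERE salary > 111547

Result:
id | name  | salary
---+-------+-------
1  | Eve   | 136849
3  | Carol | 145107
5  | Carol | 147282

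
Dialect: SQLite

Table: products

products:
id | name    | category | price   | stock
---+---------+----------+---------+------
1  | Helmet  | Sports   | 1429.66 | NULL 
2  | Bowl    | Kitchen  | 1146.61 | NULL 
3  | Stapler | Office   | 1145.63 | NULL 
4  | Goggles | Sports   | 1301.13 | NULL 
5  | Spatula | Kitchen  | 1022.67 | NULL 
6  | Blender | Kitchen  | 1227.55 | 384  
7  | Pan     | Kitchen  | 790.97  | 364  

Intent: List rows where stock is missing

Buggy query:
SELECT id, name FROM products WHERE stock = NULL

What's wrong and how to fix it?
Bug: '= NULL' is always unknown in SQL three-valued logic, so no rows match

Fix: Use IS NULL to test for NULL

Corrected query:
SELECT id, name FROM products WHERE stock IS NULL

Result:
id | name   
---+--------
1  | Helmet 
2  | Bowl   
3  | Stapler
4  | Goggles
5  | Spatula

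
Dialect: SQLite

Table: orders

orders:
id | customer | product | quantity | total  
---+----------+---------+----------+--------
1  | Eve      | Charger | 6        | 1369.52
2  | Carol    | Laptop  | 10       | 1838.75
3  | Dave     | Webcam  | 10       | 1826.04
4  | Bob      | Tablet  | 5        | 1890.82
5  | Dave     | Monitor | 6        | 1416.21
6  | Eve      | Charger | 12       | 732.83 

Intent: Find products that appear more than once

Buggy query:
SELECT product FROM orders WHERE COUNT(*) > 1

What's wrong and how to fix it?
Bug: WHERE can't reference COUNT(*); aggregates are computed after WHERE

Fix: Group first, then use HAVING for the count condition

Corrected query:
SELECT product FROM orders GROUP BY product HAVING COUNT(*) > 1

Result:
product
-------
Charger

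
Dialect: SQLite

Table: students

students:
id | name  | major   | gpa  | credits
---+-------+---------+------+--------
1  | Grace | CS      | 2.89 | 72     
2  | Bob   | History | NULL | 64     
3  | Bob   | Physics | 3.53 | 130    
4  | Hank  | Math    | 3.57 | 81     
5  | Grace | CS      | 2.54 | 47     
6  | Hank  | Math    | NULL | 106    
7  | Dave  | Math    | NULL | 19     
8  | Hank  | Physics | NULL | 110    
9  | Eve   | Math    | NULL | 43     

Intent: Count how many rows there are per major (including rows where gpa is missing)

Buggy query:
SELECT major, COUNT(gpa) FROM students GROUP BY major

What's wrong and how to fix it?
Bug: COUNT(column) counts non-NULL values only; rows with NULL gpa aren't counted

Fix: Use COUNT(*) to count all rows regardless of NULL

Corrected query:
SELECT major, COUNT(*) FROM students GROUP BY major

Result:
major   | COUNT(*)
--------+---------
CS      | 2       
History | 1       
Math    | 4       
Physics | 2       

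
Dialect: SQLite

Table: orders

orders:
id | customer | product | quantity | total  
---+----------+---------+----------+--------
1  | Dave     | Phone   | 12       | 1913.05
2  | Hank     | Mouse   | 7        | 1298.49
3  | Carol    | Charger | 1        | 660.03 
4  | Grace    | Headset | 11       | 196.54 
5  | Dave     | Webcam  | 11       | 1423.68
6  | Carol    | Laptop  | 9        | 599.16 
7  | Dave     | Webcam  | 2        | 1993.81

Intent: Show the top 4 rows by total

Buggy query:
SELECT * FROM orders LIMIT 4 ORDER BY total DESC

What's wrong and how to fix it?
Bug: LIMIT must come after ORDER BY

Fix: Sort with ORDER BY, then apply LIMIT

Corrected query:
SELECT * FROM orders ORDER BY total DESC LIMIT 4

Result:
id | customer | product | quantity | total  
---+----------+---------+----------+--------
7  | Dave     | Webcam  | 2        | 1993.81
1  | Dave     | Phone   | 12       | 1913.05
5  | Dave     | Webcam  | 11       | 1423.68
2  | Hank     | Mouse   | 7        | 1298.49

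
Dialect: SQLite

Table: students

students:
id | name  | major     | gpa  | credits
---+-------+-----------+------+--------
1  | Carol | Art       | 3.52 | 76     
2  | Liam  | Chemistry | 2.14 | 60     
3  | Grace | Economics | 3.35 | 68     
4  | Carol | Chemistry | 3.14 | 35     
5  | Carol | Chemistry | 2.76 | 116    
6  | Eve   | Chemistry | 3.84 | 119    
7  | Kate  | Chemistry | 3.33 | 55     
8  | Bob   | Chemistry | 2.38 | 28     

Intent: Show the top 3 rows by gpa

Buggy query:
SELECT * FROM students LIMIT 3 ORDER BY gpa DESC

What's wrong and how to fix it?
Bug: LIMIT must come after ORDER BY

Fix: Swap the clauses: ORDER BY first, then LIMIT

Corrected query:
SELECT * FROM students ORDER BY gpa DESC LIMIT 3

Result:
id | name  | major     | gpa  | credits
---+-------+-----------+------+--------
6  | Eve   | Chemistry | 3.84 | 119    
1  | Carol | Art       | 3.52 | 76     
3  | Grace | Economics | 3.35 | 68     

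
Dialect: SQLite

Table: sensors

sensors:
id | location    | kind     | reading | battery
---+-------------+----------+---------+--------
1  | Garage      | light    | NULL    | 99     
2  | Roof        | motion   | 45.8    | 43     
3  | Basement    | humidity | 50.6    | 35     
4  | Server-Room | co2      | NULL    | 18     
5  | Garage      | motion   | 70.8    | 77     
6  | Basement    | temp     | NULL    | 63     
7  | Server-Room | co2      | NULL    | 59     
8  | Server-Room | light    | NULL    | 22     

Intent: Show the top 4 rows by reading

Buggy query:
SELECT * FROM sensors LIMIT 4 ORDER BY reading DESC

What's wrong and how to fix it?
Bug: LIMIT must come after ORDER BY

Fix: Sort with ORDER BY, then apply LIMIT

Corrected query:
SELECT * FROM sensors ORDER BY reading DESC LIMIT 4

Result:
id | location | kind     | reading | battery
---+----------+----------+---------+--------
5  | Garage   | motion   | 70.8    | 77     
3  | Basement | humidity | 50.6    | 35     
2  | Roof     | motion   | 45.8    | 43     
1  | Garage   | light    | NULL    | 99     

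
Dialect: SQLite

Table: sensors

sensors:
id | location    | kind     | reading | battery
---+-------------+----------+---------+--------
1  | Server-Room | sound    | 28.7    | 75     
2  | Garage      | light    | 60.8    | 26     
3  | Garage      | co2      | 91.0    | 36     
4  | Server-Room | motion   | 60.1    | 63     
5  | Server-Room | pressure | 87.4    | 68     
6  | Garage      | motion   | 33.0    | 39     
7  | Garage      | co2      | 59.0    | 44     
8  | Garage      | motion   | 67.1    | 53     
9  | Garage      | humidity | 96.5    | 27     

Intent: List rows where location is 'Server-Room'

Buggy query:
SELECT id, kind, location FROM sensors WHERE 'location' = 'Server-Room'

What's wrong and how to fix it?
Bug: Single quotes denote string literals in SQL; the column name is being compared as a constant string

Fix: Reference the column as location without single quotes

Corrected query:
SELECT id, kind, location FROM sensors WHERE location = 'Server-Room'

Result:
id | kind     | location   
---+----------+------------
1  | sound    | Server-Room
4  | motion   | Server-Room
5  | pressure | Server-Room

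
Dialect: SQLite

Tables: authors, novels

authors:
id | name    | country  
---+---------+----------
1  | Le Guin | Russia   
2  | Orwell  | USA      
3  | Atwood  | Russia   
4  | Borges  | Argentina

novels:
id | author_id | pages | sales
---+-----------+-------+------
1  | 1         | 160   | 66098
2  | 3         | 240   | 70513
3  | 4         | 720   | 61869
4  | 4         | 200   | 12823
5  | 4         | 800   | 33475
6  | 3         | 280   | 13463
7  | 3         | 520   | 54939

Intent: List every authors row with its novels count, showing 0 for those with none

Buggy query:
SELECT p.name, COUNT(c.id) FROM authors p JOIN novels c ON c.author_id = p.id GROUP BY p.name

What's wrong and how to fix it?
Bug: INNER JOIN drops authors rows that have no matching novels rows

Fix: Switch to LEFT JOIN to retain unmatched parent rows

Corrected query:
SELECT p.name, COUNT(c.id) FROM authors p LEFT JOIN novels c ON c.author_id = p.id GROUP BY p.name

Result:
name    | COUNT(c.id)
--------+------------
Atwood  | 3          
Borges  | 3          
Le Guin | 1          
Orwell  | 0          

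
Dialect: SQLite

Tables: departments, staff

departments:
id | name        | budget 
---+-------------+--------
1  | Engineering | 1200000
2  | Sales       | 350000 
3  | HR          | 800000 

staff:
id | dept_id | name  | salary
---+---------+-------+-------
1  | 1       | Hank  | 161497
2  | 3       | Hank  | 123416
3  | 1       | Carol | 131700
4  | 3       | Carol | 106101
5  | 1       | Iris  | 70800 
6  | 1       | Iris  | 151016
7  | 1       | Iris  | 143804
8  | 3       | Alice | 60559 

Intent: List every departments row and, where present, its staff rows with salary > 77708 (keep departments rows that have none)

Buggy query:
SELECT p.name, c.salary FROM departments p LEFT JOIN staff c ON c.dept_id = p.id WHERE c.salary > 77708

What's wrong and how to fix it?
Bug: A WHERE condition on the right-hand table after LEFT JOIN drops unmatched parents

Fix: Put 'c.salary > 77708' in the JOIN's ON clause instead of WHERE

Corrected query:
SELECT p.name, c.salary FROM departments p LEFT JOIN staff c ON c.dept_id = p.id AND c.salary > 77708

Result:
name        | salary
------------+-------
Engineering | 131700
Engineering | 143804
Engineering | 151016
Engineering | 161497
Sales       | NULL  
HR          | 106101
HR          | 123416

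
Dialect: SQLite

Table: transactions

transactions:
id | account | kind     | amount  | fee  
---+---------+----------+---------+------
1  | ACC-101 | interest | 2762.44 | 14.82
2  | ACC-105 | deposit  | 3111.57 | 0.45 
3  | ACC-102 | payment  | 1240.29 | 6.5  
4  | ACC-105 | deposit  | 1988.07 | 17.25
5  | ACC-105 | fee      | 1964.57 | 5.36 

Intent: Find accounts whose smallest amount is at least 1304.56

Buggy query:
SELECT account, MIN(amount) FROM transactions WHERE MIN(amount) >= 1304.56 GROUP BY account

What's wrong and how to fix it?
Bug: MIN() in WHERE is a misuse of aggregate

Fix: Use HAVING for the per-group MIN condition

Corrected query:
SELECT account, MIN(amount) FROM transactions GROUP BY account HAVING MIN(amount) >= 1304.56

Result:
account | MIN(amount)
--------+------------
ACC-101 | 2762.44    
ACC-105 | 1964.57    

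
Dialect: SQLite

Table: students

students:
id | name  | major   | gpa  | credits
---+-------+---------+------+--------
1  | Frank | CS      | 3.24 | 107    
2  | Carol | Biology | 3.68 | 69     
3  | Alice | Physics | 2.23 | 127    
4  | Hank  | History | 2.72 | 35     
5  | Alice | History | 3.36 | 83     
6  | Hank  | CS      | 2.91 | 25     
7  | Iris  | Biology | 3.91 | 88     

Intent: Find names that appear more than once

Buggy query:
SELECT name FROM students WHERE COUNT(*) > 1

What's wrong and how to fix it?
Bug: COUNT(*) is an aggregate and cannot be used in WHERE

Fix: GROUP BY name, then filter groups with HAVING COUNT(*) > 1

Corrected query:
SELECT name FROM students GROUP BY name HAVING COUNT(*) > 1

Result:
name 
-----
Alice
Hank 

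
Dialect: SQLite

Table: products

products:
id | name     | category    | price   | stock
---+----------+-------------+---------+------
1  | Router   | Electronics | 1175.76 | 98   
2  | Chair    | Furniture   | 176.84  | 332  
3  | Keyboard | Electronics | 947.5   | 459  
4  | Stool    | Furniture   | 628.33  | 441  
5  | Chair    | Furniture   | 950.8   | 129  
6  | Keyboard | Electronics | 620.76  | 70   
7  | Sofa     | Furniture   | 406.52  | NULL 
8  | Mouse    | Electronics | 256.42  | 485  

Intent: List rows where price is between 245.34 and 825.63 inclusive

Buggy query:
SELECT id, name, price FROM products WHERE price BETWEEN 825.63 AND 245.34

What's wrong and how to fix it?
Bug: The bounds are reversed; BETWEEN a AND b requires a <= b to match anything

Fix: Write BETWEEN 245.34 AND 825.63

Corrected query:
SELECT id, name, price FROM products WHERE price BETWEEN 245.34 AND 825.63

Result:
id | name     | price 
---+----------+-------
4  | Stool    | 628.33
6  | Keyboard | 620.76
7  | Sofa     | 406.52
8  | Mouse    | 256.42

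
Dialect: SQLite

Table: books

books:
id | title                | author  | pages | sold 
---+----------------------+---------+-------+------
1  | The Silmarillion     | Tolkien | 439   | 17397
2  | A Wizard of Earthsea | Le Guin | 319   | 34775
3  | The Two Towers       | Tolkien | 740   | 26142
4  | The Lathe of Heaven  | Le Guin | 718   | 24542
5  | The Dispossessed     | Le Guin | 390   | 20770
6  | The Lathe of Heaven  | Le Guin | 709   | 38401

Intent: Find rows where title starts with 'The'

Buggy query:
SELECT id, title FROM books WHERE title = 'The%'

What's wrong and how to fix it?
Bug: Wildcards only work with LIKE; '=' treats '%' as a literal character

Fix: Replace '=' with LIKE so 'The%' is treated as a pattern

Corrected query:
SELECT id, title FROM books WHERE title LIKE 'The%'

Result:
id | title              
---+--------------------
1  | The Silmarillion   
3  | The Two Towers     
4  | The Lathe of Heaven
5  | The Dispossessed   
6  | The Lathe of Heaven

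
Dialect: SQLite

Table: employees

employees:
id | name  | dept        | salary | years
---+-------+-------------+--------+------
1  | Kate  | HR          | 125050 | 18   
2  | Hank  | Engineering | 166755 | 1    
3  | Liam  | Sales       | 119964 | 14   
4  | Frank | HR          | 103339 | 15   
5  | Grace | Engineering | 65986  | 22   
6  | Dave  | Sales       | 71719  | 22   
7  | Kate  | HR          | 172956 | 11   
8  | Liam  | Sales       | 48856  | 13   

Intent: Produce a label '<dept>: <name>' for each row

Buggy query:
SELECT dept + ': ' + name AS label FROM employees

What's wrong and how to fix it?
Bug: SQLite uses || for string concatenation; + coerces text to numbers (yielding 0)

Fix: Use the || operator for string concatenation

Corrected query:
SELECT dept || ': ' || name AS label FROM employees

Result:
label             
------------------
HR: Kate          
Engineering: Hank 
Sales: Liam       
HR: Frank         
Engineering: Grace
Sales: Dave       
HR: Kate          
Sales: Liam       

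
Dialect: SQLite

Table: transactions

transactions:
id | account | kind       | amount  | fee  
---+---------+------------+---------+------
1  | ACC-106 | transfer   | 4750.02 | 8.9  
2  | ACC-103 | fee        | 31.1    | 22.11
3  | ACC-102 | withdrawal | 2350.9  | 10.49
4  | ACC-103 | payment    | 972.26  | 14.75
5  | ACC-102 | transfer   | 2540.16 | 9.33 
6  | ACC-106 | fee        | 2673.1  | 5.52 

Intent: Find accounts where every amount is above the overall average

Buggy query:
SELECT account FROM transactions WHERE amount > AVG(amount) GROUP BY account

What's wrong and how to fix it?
Bug: AVG() is an aggregate; it can't sit directly in WHERE

Fix: Use a subquery for AVG and a HAVING MIN(...) filter so the condition holds for every row in the group

Corrected query:
SELECT account FROM transactions GROUP BY account HAVING MIN(amount) > (SELECT AVG(amount) FROM transactions)

Result:
account
-------
ACC-102
ACC-106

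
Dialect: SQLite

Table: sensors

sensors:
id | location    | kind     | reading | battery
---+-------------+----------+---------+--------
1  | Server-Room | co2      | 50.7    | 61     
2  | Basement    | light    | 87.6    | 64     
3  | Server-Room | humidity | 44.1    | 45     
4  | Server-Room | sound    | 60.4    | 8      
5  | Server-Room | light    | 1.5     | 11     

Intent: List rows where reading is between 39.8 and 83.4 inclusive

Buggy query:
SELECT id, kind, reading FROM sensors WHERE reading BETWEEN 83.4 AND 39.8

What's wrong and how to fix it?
Bug: The bounds are reversed; BETWEEN a AND b requires a <= b to match anything

Fix: Write BETWEEN 39.8 AND 83.4

Corrected query:
SELECT id, kind, reading FROM sensors WHERE reading BETWEEN 39.8 AND 83.4

Result:
id | kind     | reading
---+----------+--------
1  | co2      | 50.7   
3  | humidity | 44.1   
4  | sound    | 60.4   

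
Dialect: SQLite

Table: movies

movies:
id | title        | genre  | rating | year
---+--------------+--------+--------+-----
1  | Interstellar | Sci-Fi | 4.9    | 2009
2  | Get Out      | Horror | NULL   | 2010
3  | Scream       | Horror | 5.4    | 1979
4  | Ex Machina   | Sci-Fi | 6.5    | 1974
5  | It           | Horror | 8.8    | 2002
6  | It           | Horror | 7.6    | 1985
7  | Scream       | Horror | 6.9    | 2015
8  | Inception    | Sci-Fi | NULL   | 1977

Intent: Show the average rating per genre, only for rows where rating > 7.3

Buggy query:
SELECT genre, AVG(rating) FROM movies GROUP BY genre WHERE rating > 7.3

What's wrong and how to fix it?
Bug: WHERE cannot follow GROUP BY

Fix: Move the WHERE clause before GROUP BY

Corrected query:
SELECT genre, AVG(rating) FROM movies WHERE rating > 7.3 GROUP BY genre

Result:
genre  | AVG(rating)
-------+------------
Horror | 8.2        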